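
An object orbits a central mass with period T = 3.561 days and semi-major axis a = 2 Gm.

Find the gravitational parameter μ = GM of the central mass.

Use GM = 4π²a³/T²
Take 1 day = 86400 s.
T = 3.561 days = 307670 s
a = 2 Gm = 2 × 10^9 m
a³ = 8 × 10^27 m³
T² = 9.46611 × 10^10 s²
GM = 4π² × (8 × 10^27) / (9.46611 × 10^10) = 3.3364 × 10^18 m³/s²
GM ≈ 3.336 × 10^18 m³/s²

Final answer: GM = 3.336 × 10^18 m³/s²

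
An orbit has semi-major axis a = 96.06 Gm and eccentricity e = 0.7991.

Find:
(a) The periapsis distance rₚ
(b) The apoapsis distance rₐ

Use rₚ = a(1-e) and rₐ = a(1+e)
a = 96.06 Gm = 9.606 × 10^10 m
e = 0.7991:  1 − e = 0.2009,  1 + e = 1.7991
(a) rₚ = a(1 − e) = 9.606 × 10^10 m × 0.2009 = 1.92985 × 10^10 m ≈ 19.3 Gm
(b) rₐ = a(1 + e) = 9.606 × 10^10 m × 1.7991 = 1.72822 × 10^11 m ≈ 172.8 Gm

Final answer:
(a) rₚ = 19.3 Gm
(b) rₐ = 172.8 Gm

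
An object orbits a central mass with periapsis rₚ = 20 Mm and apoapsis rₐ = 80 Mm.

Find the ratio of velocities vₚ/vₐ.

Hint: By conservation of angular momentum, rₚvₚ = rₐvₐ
rₚ = 20 Mm = 2 × 10^7 m
rₐ = 80 Mm = 8 × 10^7 m
rₚvₚ = rₐvₐ  ⇒  vₚ/vₐ = rₐ/rₚ
vₚ/vₐ = (8 × 10^7) / (2 × 10^7) = 4

Final answer: vₚ/vₐ = 4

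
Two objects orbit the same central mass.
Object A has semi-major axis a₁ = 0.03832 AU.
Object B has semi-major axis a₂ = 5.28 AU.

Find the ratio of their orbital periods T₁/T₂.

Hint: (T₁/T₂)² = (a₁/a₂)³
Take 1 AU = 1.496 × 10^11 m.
a₁ = 0.03832 AU = 5.73267 × 10^9 m
a₂ = 5.28 AU = 7.89888 × 10^11 m
a₁/a₂ = 0.00725758
T₁/T₂ = (a₁/a₂)^(3/2) = (0.00725758)^1.5 = 0.000618283

Final answer: T₁/T₂ = 0.0006183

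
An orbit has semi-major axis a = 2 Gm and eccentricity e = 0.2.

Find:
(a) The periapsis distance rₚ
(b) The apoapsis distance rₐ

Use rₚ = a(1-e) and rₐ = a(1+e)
a = 2 Gm = 2 × 10^9 m
e = 0.2:  1 − e = 0.8,  1 + e = 1.2
(a) rₚ = a(1 − e) = 2 × 10^9 m × 0.8 = 1.6 × 10^9 m ≈ 1.6 Gm
(b) rₐ = a(1 + e) = 2 × 10^9 m × 1.2 = 2.4 × 10^9 m ≈ 2.4 Gm

Final answer:
(a) rₚ = 1.6 Gm
(b) rₐ = 2.4 Gm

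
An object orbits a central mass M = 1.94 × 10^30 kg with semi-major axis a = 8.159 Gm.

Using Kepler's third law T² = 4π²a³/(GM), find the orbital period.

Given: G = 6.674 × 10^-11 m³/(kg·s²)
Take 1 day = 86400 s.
M = 1.94 × 10^30 kg
GM = G × M = 6.674 × 10^-11 × 1.94 × 10^30 = 1.29476 × 10^20 m³/s²
a = 8.159 Gm = 8.159 × 10^9 m
a³ = 5.43139 × 10^29 m³
T = 2π √(a³/GM) = 2π √((5.43139 × 10^29) / (1.29476 × 10^20)) = 2π × 64768.1 s
T = 406950 s ≈ 4.71 days

Final answer: 4.71 days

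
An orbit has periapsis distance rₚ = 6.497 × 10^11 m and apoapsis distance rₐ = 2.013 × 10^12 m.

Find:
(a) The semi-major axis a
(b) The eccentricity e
rₚ = 6.497 × 10^11 m
rₐ = 2.013 × 10^12 m
(a) a = (rₚ + rₐ)/2 = 1.33135 × 10^12 m ≈ 1.331 × 10^12 m
(b) e = (rₐ − rₚ)/(rₐ + rₚ) = (1.3633 × 10^12) / (2.6627 × 10^12) = 0.511999

Final answer:
(a) a = 1.331 × 10^12 m
(b) e = 0.512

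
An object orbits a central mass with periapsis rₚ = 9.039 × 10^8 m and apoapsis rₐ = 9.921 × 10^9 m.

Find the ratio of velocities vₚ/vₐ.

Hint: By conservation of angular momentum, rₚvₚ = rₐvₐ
rₚ = 9.039 × 10^8 m
rₐ = 9.921 × 10^9 m
rₚvₚ = rₐvₐ  ⇒  vₚ/vₐ = rₐ/rₚ
vₚ/vₐ = (9.921 × 10^9) / (9.039 × 10^8) = 10.9758

Final answer: vₚ/vₐ = 10.98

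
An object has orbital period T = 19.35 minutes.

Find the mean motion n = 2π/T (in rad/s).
T = 19.35 minutes = 1161 s
n = 2π / 1161 s = 0.00541187 rad/s ≈ 0.005412 rad/s

Final answer: n = 0.005412 rad/s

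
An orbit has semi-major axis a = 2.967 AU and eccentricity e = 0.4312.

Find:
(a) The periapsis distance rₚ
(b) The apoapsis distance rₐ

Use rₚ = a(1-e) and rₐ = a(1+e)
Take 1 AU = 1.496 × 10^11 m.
a = 2.967 AU = 4.43863 × 10^11 m
e = 0.4312:  1 − e = 0.5688,  1 + e = 1.4312
(a) rₚ = a(1 − e) = 4.43863 × 10^11 m × 0.5688 = 2.52469 × 10^11 m ≈ 1.688 AU
(b) rₐ = a(1 + e) = 4.43863 × 10^11 m × 1.4312 = 6.35257 × 10^11 m ≈ 4.246 AU

Final answer:
(a) rₚ = 1.688 AU
(b) rₐ = 4.246 AU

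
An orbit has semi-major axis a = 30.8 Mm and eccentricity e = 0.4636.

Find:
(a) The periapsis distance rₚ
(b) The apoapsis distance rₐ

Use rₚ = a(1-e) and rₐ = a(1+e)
a = 30.8 Mm = 3.08 × 10^7 m
e = 0.4636:  1 − e = 0.5364,  1 + e = 1.4636
(a) rₚ = a(1 − e) = 3.08 × 10^7 m × 0.5364 = 1.65211 × 10^7 m ≈ 16.52 Mm
(b) rₐ = a(1 + e) = 3.08 × 10^7 m × 1.4636 = 4.50789 × 10^7 m ≈ 45.08 Mm

Final answer:
(a) rₚ = 16.52 Mm
(b) rₐ = 45.08 Mm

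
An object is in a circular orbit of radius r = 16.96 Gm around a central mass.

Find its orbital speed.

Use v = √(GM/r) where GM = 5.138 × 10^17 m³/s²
r = 16.96 Gm = 1.696 × 10^10 m
GM = 5.138 × 10^17 m³/s²
GM/r = (5.138 × 10^17) / (1.696 × 10^10) = 3.02948 × 10^7 m²/s²
v = √(GM/r) = 5504.07 m/s ≈ 5.504 km/s

Final answer: 5.504 km/s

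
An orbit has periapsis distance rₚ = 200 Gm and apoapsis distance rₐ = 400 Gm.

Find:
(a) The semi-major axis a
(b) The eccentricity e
rₚ = 200 Gm = 2 × 10^11 m
rₐ = 400 Gm = 4 × 10^11 m
(a) a = (rₚ + rₐ)/2 = 3 × 10^11 m ≈ 300 Gm
(b) e = (rₐ − rₚ)/(rₐ + rₚ) = (2 × 10^11) / (6 × 10^11) = 0.333333

Final answer:
(a) a = 300 Gm
(b) e = 0.3333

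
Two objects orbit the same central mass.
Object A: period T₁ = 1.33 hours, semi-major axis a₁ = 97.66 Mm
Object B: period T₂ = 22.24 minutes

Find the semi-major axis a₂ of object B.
T₁ = 1.33 hours = 4788 s
T₂ = 22.24 minutes = 1334.4 s
a₁ = 97.66 Mm = 9.766 × 10^7 m
Kepler's third law: (T₂/T₁)² = (a₂/a₁)³  ⇒  a₂ = a₁ (T₂/T₁)^(2/3)
T₂/T₁ = 0.278697
(T₂/T₁)^(2/3) = 0.426666
a₂ = 9.766 × 10^7 m × 0.426666 = 4.16682 × 10^7 m ≈ 41.67 Mm

Final answer: a₂ = 41.67 Mm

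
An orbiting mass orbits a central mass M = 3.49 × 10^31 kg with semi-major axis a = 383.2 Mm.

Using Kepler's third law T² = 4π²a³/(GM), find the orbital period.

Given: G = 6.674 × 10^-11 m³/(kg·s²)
M = 3.49 × 10^31 kg
GM = G × M = 6.674 × 10^-11 × 3.49 × 10^31 = 2.32923 × 10^21 m³/s²
a = 383.2 Mm = 3.832 × 10^8 m
a³ = 5.62699 × 10^25 m³
T = 2π √(a³/GM) = 2π √((5.62699 × 10^25) / (2.32923 × 10^21)) = 2π × 155.429 s
T = 976.59 s ≈ 16.28 minutes

Final answer: 16.28 minutes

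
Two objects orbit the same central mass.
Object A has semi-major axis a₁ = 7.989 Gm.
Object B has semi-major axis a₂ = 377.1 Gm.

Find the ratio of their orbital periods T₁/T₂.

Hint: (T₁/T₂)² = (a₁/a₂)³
a₁ = 7.989 Gm = 7.989 × 10^9 m
a₂ = 377.1 Gm = 3.771 × 10^11 m
a₁/a₂ = 0.0211854
T₁/T₂ = (a₁/a₂)^(3/2) = (0.0211854)^1.5 = 0.00308357

Final answer: T₁/T₂ = 0.003084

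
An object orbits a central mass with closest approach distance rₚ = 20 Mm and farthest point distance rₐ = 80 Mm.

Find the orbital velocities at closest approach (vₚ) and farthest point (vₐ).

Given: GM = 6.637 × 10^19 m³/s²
rₚ = 20 Mm = 2 × 10^7 m
rₐ = 80 Mm = 8 × 10^7 m
GM = 6.637 × 10^19 m³/s²
a = (rₚ + rₐ)/2 = 5 × 10^7 m
Vis-viva: v² = GM (2/r − 1/a)
vₚ² = 6.637 × 10^19 × (1 × 10^-7 − 2 × 10^-8) = 5.3096 × 10^12 m²/s²
vₚ = 2.30426 × 10^6 m/s ≈ 2304 km/s
vₐ² = 6.637 × 10^19 × (2.5 × 10^-8 − 2 × 10^-8) = 3.3185 × 10^11 m²/s²
vₐ = 576064 m/s ≈ 576.1 km/s

Final answer: vₚ = 2304 km/s, vₐ = 576.1 km/s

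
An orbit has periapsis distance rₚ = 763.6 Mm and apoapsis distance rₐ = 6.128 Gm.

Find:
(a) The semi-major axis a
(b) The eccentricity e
rₚ = 763.6 Mm = 7.636 × 10^8 m
rₐ = 6.128 Gm = 6.128 × 10^9 m
(a) a = (rₚ + rₐ)/2 = 3.4458 × 10^9 m ≈ 3.446 Gm
(b) e = (rₐ − rₚ)/(rₐ + rₚ) = (5.3644 × 10^9) / (6.8916 × 10^9) = 0.778397

Final answer:
(a) a = 3.446 Gm
(b) e = 0.7784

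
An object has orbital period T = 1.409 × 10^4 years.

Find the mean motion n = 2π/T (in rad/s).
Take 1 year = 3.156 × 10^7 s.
T = 1.409 × 10^4 years = 4.4468 × 10^11 s
n = 2π / (4.4468 × 10^11 s) = 1.41297 × 10^-11 rad/s ≈ 1.413 × 10^-11 rad/s

Final answer: n = 1.413 × 10^-11 rad/s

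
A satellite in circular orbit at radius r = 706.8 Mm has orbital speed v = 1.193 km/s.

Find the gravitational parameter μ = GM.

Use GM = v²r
r = 706.8 Mm = 7.068 × 10^8 m
v = 1.193 km/s = 1193 m/s
v² = 1.42325 × 10^6 m²/s²
GM = v²r = 1.42325 × 10^6 × 7.068 × 10^8 = 1.00595 × 10^15 m³/s²
GM ≈ 1.006 × 10^15 m³/s²

Final answer: GM = 1.006 × 10^15 m³/s²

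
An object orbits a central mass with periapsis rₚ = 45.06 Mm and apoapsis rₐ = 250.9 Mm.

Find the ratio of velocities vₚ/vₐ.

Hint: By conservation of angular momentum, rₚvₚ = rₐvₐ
rₚ = 45.06 Mm = 4.506 × 10^7 m
rₐ = 250.9 Mm = 2.509 × 10^8 m
rₚvₚ = rₐvₐ  ⇒  vₚ/vₐ = rₐ/rₚ
vₚ/vₐ = (2.509 × 10^8) / (4.506 × 10^7) = 5.56813

Final answer: vₚ/vₐ = 5.568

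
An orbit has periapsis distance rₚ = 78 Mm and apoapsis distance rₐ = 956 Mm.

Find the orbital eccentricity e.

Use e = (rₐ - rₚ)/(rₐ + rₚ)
rₚ = 78 Mm = 7.8 × 10^7 m
rₐ = 956 Mm = 9.56 × 10^8 m
rₐ − rₚ = 8.78 × 10^8 m
rₐ + rₚ = 1.034 × 10^9 m
e = (rₐ − rₚ)/(rₐ + rₚ) = 0.84913

Final answer: e = 0.8491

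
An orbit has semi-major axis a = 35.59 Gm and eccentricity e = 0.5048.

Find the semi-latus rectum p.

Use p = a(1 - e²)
a = 35.59 Gm = 3.559 × 10^10 m
e = 0.5048,  e² = 0.254823,  1 − e² = 0.745177
p = a(1 − e²) = 3.559 × 10^10 m × 0.745177 = 2.65208 × 10^10 m ≈ 26.52 Gm

Final answer: p = 26.52 Gm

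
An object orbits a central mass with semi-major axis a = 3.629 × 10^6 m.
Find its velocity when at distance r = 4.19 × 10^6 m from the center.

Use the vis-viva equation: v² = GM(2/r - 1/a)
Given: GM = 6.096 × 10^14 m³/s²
a = 3.629 × 10^6 m
r = 4.19 × 10^6 m
GM = 6.096 × 10^14 m³/s²
2/r − 1/a = 4.77327 × 10^-7 − 2.75558 × 10^-7 = 2.01769 × 10^-7 m⁻¹
v² = GM (2/r − 1/a) = 1.22998 × 10^8 m²/s²
v = 11090.5 m/s ≈ 11.09 km/s

Final answer: 11.09 km/s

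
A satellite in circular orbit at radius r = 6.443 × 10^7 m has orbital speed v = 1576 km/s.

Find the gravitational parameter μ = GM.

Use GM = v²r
r = 6.443 × 10^7 m
v = 1576 km/s = 1.576 × 10^6 m/s
v² = 2.48378 × 10^12 m²/s²
GM = v²r = 2.48378 × 10^12 × 6.443 × 10^7 = 1.6003 × 10^20 m³/s²
GM ≈ 1.6 × 10^20 m³/s²

Final answer: GM = 1.6 × 10^20 m³/s²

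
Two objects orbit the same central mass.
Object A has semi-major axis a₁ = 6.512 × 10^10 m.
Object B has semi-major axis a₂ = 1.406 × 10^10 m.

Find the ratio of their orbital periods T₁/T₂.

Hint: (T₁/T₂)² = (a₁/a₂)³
a₁ = 6.512 × 10^10 m
a₂ = 1.406 × 10^10 m
a₁/a₂ = 4.63158
T₁/T₂ = (a₁/a₂)^(3/2) = (4.63158)^1.5 = 9.96767

Final answer: T₁/T₂ = 9.968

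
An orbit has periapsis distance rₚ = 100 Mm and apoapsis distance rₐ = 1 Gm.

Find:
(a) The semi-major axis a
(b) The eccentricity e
rₚ = 100 Mm = 1 × 10^8 m
rₐ = 1 Gm = 1 × 10^9 m
(a) a = (rₚ + rₐ)/2 = 5.5 × 10^8 m ≈ 550 Mm
(b) e = (rₐ − rₚ)/(rₐ + rₚ) = (9 × 10^8) / (1.1 × 10^9) = 0.818182

Final answer:
(a) a = 550 Mm
(b) e = 0.8182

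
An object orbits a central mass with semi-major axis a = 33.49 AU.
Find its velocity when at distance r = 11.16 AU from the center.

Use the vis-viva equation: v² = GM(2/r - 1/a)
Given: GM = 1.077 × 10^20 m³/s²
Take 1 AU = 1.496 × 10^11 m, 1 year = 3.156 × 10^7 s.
a = 33.49 AU = 5.0101 × 10^12 m
r = 11.16 AU = 1.66954 × 10^12 m
GM = 1.077 × 10^20 m³/s²
2/r − 1/a = 1.19794 × 10^-12 − 1.99597 × 10^-13 = 9.98341 × 10^-13 m⁻¹
v² = GM (2/r − 1/a) = 1.07521 × 10^8 m²/s²
v = 10369.2 m/s ≈ 2.188 AU/year

Final answer: 2.188 AU/year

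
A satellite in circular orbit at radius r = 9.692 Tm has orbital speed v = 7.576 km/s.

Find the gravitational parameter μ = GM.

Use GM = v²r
r = 9.692 Tm = 9.692 × 10^12 m
v = 7.576 km/s = 7576 m/s
v² = 5.73958 × 10^7 m²/s²
GM = v²r = 5.73958 × 10^7 × 9.692 × 10^12 = 5.5628 × 10^20 m³/s²
GM ≈ 5.563 × 10^20 m³/s²

Final answer: GM = 5.563 × 10^20 m³/s²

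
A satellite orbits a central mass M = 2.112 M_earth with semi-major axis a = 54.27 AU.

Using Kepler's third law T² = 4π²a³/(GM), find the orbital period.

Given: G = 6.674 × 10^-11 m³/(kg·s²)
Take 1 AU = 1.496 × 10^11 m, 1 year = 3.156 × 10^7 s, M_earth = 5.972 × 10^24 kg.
M = 2.112 M_earth = 1.26129 × 10^25 kg
GM = G × M = 6.674 × 10^-11 × 1.26129 × 10^25 = 8.41783 × 10^14 m³/s²
a = 54.27 AU = 8.11879 × 10^12 m
a³ = 5.35148 × 10^38 m³
T = 2π √(a³/GM) = 2π √((5.35148 × 10^38) / (8.41783 × 10^14)) = 2π × 7.97328 × 10^11 s
T = 5.00976 × 10^12 s ≈ 1.587 × 10^5 years

Final answer: 1.587 × 10^5 years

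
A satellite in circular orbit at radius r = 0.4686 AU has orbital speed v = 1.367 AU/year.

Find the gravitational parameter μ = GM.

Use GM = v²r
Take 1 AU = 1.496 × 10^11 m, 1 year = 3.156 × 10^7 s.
r = 0.4686 AU = 7.01026 × 10^10 m
v = 1.367 AU/year = 6479.82 m/s
v² = 4.19881 × 10^7 m²/s²
GM = v²r = 4.19881 × 10^7 × 7.01026 × 10^10 = 2.94347 × 10^18 m³/s²
GM ≈ 2.943 × 10^18 m³/s²

Final answer: GM = 2.943 × 10^18 m³/s²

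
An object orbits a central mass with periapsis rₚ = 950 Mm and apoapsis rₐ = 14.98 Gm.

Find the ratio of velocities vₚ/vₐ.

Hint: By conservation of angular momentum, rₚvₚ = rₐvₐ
rₚ = 950 Mm = 9.5 × 10^8 m
rₐ = 14.98 Gm = 1.498 × 10^10 m
rₚvₚ = rₐvₐ  ⇒  vₚ/vₐ = rₐ/rₚ
vₚ/vₐ = (1.498 × 10^10) / (9.5 × 10^8) = 15.7684

Final answer: vₚ/vₐ = 15.77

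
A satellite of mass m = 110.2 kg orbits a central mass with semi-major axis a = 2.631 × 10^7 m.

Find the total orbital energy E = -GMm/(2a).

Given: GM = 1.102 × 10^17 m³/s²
a = 2.631 × 10^7 m
GM = 1.102 × 10^17 m³/s²
2a = 5.262 × 10^7 m
GMm = 1.102 × 10^17 × 110.2 = 1.2144 × 10^19 m³·kg/s²
E = −GMm/(2a) = -2.30788 × 10^11 J ≈ -230.8 GJ

Final answer: -230.8 GJ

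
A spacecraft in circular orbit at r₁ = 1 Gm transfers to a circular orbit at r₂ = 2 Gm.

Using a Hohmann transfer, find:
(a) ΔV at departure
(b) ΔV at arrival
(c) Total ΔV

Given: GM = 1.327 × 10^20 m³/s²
r₁ = 1 Gm = 1 × 10^9 m
r₂ = 2 Gm = 2 × 10^9 m
GM = 1.327 × 10^20 m³/s²
Transfer ellipse: a_t = (r₁ + r₂)/2 = 1.5 × 10^9 m
Circular speed at r₁: v₁ = √(GM/r₁) = 364280 m/s
Transfer speed at r₁ (periapsis): v₁ₜ = √(GM(2/r₁ − 1/a_t)) = 420634 m/s
(a) ΔV₁ = v₁ₜ − v₁ = 56354.3 m/s ≈ 56.35 km/s
Circular speed at r₂: v₂ = √(GM/r₂) = 257585 m/s
Transfer speed at r₂ (apoapsis): v₂ₜ = √(GM(2/r₂ − 1/a_t)) = 210317 m/s
(b) ΔV₂ = v₂ − v₂ₜ = 47267.7 m/s ≈ 47.27 km/s
(c) ΔV_total = ΔV₁ + ΔV₂ = 103622 m/s ≈ 103.6 km/s

Final answer:
(a) ΔV₁ = 56.35 km/s
(b) ΔV₂ = 47.27 km/s
(c) ΔV_total = 103.6 km/s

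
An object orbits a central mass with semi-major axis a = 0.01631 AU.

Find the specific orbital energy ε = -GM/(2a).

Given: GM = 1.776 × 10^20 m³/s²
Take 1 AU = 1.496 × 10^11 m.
a = 0.01631 AU = 2.43998 × 10^9 m
GM = 1.776 × 10^20 m³/s²
2a = 4.87995 × 10^9 m
ε = −GM/(2a) = -3.63938 × 10^10 J/kg ≈ -36.39 GJ/kg

Final answer: -36.39 GJ/kg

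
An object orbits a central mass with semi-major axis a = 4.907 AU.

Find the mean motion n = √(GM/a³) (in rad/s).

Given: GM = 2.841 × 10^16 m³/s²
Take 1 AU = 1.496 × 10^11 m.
a = 4.907 AU = 7.34087 × 10^11 m
GM = 2.841 × 10^16 m³/s²
a³ = 3.95588 × 10^35 m³
GM/a³ = (2.841 × 10^16) / (3.95588 × 10^35) = 7.18172 × 10^-20 s⁻²
n = √(GM/a³) = 2.67987 × 10^-10 rad/s ≈ 2.68 × 10^-10 rad/s

Final answer: n = 2.68 × 10^-10 rad/s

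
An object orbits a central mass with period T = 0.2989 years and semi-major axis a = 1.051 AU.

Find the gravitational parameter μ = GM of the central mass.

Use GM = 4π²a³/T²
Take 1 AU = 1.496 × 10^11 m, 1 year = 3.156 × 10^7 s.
T = 0.2989 years = 9.43328 × 10^6 s
a = 1.051 AU = 1.5723 × 10^11 m
a³ = 3.8869 × 10^33 m³
T² = 8.89868 × 10^13 s²
GM = 4π² × (3.8869 × 10^33) / (8.89868 × 10^13) = 1.7244 × 10^21 m³/s²
GM ≈ 1.724 × 10^21 m³/s²

Final answer: GM = 1.724 × 10^21 m³/s²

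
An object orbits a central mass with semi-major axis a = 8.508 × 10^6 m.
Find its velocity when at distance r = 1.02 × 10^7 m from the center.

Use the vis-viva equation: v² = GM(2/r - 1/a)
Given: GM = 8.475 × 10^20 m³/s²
a = 8.508 × 10^6 m
r = 1.02 × 10^7 m
GM = 8.475 × 10^20 m³/s²
2/r − 1/a = 1.96078 × 10^-7 − 1.17536 × 10^-7 = 7.8542 × 10^-8 m⁻¹
v² = GM (2/r − 1/a) = 6.65643 × 10^13 m²/s²
v = 8.1587 × 10^6 m/s ≈ 8159 km/s

Final answer: 8159 km/s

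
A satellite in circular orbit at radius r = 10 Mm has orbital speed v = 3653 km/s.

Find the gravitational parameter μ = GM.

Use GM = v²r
r = 10 Mm = 1 × 10^7 m
v = 3653 km/s = 3.653 × 10^6 m/s
v² = 1.33444 × 10^13 m²/s²
GM = v²r = 1.33444 × 10^13 × 1 × 10^7 = 1.33444 × 10^20 m³/s²
GM ≈ 1.334 × 10^20 m³/s²

Final answer: GM = 1.334 × 10^20 m³/s²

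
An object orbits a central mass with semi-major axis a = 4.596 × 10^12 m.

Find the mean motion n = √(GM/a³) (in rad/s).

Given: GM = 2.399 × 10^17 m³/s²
a = 4.596 × 10^12 m
GM = 2.399 × 10^17 m³/s²
a³ = 9.70823 × 10^37 m³
GM/a³ = (2.399 × 10^17) / (9.70823 × 10^37) = 2.4711 × 10^-21 s⁻²
n = √(GM/a³) = 4.97102 × 10^-11 rad/s ≈ 4.971 × 10^-11 rad/s

Final answer: n = 4.971 × 10^-11 rad/s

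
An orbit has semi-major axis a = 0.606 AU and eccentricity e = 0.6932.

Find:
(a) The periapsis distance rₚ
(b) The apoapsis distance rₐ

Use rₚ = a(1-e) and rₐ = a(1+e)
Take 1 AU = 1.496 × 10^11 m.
a = 0.606 AU = 9.06576 × 10^10 m
e = 0.6932:  1 − e = 0.3068,  1 + e = 1.6932
(a) rₚ = a(1 − e) = 9.06576 × 10^10 m × 0.3068 = 2.78138 × 10^10 m ≈ 0.1859 AU
(b) rₐ = a(1 + e) = 9.06576 × 10^10 m × 1.6932 = 1.53501 × 10^11 m ≈ 1.026 AU

Final answer:
(a) rₚ = 0.1859 AU
(b) rₐ = 1.026 AU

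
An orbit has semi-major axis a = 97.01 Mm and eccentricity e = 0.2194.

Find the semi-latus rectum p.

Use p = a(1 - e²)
a = 97.01 Mm = 9.701 × 10^7 m
e = 0.2194,  e² = 0.0481364,  1 − e² = 0.951864
p = a(1 − e²) = 9.701 × 10^7 m × 0.951864 = 9.23403 × 10^7 m ≈ 92.34 Mm

Final answer: p = 92.34 Mm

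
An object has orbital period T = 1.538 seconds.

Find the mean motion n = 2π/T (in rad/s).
T = 1.538 seconds
n = 2π / 1.538 s = 4.0853 rad/s ≈ 4.085 rad/s

Final answer: n = 4.085 rad/s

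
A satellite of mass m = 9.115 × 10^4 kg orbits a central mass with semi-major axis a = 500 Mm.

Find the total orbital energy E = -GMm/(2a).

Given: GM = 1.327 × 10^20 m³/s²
a = 500 Mm = 5 × 10^8 m
GM = 1.327 × 10^20 m³/s²
2a = 1 × 10^9 m
GMm = 1.327 × 10^20 × 91150 = 1.20956 × 10^25 m³·kg/s²
E = −GMm/(2a) = -1.20956 × 10^16 J ≈ -12.1 PJ

Final answer: -12.1 PJ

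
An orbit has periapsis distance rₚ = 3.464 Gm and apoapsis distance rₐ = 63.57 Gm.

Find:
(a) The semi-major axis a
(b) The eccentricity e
rₚ = 3.464 Gm = 3.464 × 10^9 m
rₐ = 63.57 Gm = 6.357 × 10^10 m
(a) a = (rₚ + rₐ)/2 = 3.3517 × 10^10 m ≈ 33.52 Gm
(b) e = (rₐ − rₚ)/(rₐ + rₚ) = (6.0106 × 10^10) / (6.7034 × 10^10) = 0.896649

Final answer:
(a) a = 33.52 Gm
(b) e = 0.8966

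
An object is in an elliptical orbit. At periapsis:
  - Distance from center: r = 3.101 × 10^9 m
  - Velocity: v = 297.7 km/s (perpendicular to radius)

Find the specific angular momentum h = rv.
r = 3.101 × 10^9 m
v = 297.7 km/s = 297700 m/s
h = rv = 3.101 × 10^9 × 297700 = 9.23168 × 10^14 m²/s ≈ 9.232 × 10^14 m²/s

Final answer: h = 9.232 × 10^14 m²/s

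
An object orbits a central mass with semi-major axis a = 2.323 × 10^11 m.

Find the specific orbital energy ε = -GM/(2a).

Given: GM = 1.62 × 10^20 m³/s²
a = 2.323 × 10^11 m
GM = 1.62 × 10^20 m³/s²
2a = 4.646 × 10^11 m
ε = −GM/(2a) = -3.48687 × 10^8 J/kg ≈ -348.7 MJ/kg

Final answer: -348.7 MJ/kg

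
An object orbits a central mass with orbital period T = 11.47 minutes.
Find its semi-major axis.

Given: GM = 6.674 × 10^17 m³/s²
T = 11.47 minutes = 688.2 s
GM = 6.674 × 10^17 m³/s²
Kepler's third law: a³ = GM T² / (4π²)
T² = 473619 s²
a³ = (6.674 × 10^17) × 473619 / (4π²) = 8.00674 × 10^21 m³
a = (a³)^(1/3) = 2.00056 × 10^7 m ≈ 20.01 Mm

Final answer: 20.01 Mm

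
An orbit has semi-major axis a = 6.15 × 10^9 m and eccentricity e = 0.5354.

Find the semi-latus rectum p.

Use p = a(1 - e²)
a = 6.15 × 10^9 m
e = 0.5354,  e² = 0.286653,  1 − e² = 0.713347
p = a(1 − e²) = 6.15 × 10^9 m × 0.713347 = 4.38708 × 10^9 m ≈ 4.387 × 10^9 m

Final answer: p = 4.387 × 10^9 m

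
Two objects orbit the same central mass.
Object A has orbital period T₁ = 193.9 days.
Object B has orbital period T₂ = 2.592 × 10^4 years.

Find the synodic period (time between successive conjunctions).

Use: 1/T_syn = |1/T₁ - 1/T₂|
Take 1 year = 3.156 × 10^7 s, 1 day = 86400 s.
T₁ = 193.9 days = 1.6753 × 10^7 s
T₂ = 2.592 × 10^4 years = 8.18035 × 10^11 s
1/T₁ = 5.96909 × 10^-8 s⁻¹
1/T₂ = 1.22244 × 10^-12 s⁻¹
|1/T₁ − 1/T₂| = 5.96897 × 10^-8 s⁻¹
T_syn = 1 / |1/T₁ − 1/T₂| = 1.67533 × 10^7 s ≈ 193.9 days

Final answer: T_syn = 193.9 days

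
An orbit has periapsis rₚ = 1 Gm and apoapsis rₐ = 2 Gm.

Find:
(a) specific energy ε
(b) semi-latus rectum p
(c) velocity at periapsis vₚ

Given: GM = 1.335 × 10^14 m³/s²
rₚ = 1 Gm = 1 × 10^9 m
rₐ = 2 Gm = 2 × 10^9 m
GM = 1.335 × 10^14 m³/s²
a = (rₚ + rₐ)/2 = 1.5 × 10^9 m
e = (rₐ − rₚ)/(rₐ + rₚ) = (1 × 10^9) / (3 × 10^9) = 0.333333
(a) 2a = 3 × 10^9 m;  ε = −GM/(2a) = -44500 J/kg ≈ -44.5 kJ/kg
(b) 1 − e² = 0.888889;  p = a(1 − e²) = 1.5 × 10^9 × 0.888889 = 1.33333 × 10^9 m ≈ 1.333 Gm
(c) vₚ² = GM (2/rₚ − 1/a) = 1.335 × 10^14 × (2 × 10^-9 − 6.66667 × 10^-10) = 178000 m²/s²;  vₚ = 421.9 m/s ≈ 421.9 m/s

Final answer:
(a) specific energy ε = -44.5 kJ/kg
(b) semi-latus rectum p = 1.333 Gm
(c) velocity at periapsis vₚ = 421.9 m/s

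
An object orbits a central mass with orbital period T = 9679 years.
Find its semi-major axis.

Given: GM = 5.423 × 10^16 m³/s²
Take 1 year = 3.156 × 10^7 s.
T = 9679 years = 3.05469 × 10^11 s
GM = 5.423 × 10^16 m³/s²
Kepler's third law: a³ = GM T² / (4π²)
T² = 9.33115 × 10^22 s²
a³ = (5.423 × 10^16) × (9.33115 × 10^22) / (4π²) = 1.28178 × 10^38 m³
a = (a³)^(1/3) = 5.04202 × 10^12 m ≈ 5.042 Tm

Final answer: 5.042 Tm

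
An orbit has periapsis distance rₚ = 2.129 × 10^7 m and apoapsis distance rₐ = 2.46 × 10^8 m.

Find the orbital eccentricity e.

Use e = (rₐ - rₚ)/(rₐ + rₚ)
rₚ = 2.129 × 10^7 m
rₐ = 2.46 × 10^8 m
rₐ − rₚ = 2.2471 × 10^8 m
rₐ + rₚ = 2.6729 × 10^8 m
e = (rₐ − rₚ)/(rₐ + rₚ) = 0.840697

Final answer: e = 0.8407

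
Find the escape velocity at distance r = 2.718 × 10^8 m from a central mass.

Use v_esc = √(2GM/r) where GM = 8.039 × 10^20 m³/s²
r = 2.718 × 10^8 m
GM = 8.039 × 10^20 m³/s²
2GM/r = 2 × (8.039 × 10^20) / (2.718 × 10^8) = 5.91538 × 10^12 m²/s²
v_esc = √(2GM/r) = 2.43216 × 10^6 m/s ≈ 2432 km/s

Final answer: 2432 km/s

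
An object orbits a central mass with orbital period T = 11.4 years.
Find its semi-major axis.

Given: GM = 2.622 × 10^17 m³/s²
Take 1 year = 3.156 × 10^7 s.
T = 11.4 years = 3.59784 × 10^8 s
GM = 2.622 × 10^17 m³/s²
Kepler's third law: a³ = GM T² / (4π²)
T² = 1.29445 × 10^17 s²
a³ = (2.622 × 10^17) × (1.29445 × 10^17) / (4π²) = 8.59719 × 10^32 m³
a = (a³)^(1/3) = 9.50865 × 10^10 m ≈ 95.09 Gm

Final answer: 95.09 Gm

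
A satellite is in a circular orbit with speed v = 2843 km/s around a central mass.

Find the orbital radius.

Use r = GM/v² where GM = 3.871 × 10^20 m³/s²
v = 2843 km/s = 2.843 × 10^6 m/s
GM = 3.871 × 10^20 m³/s²
v² = 8.08265 × 10^12 m²/s²
r = GM/v² = (3.871 × 10^20) / (8.08265 × 10^12) = 4.78927 × 10^7 m ≈ 4.789 × 10^7 m

Final answer: 4.789 × 10^7 m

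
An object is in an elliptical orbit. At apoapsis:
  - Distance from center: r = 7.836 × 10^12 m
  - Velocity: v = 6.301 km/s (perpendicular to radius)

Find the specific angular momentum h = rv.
r = 7.836 × 10^12 m
v = 6.301 km/s = 6301 m/s
h = rv = 7.836 × 10^12 × 6301 = 4.93746 × 10^16 m²/s ≈ 4.937 × 10^16 m²/s

Final answer: h = 4.937 × 10^16 m²/s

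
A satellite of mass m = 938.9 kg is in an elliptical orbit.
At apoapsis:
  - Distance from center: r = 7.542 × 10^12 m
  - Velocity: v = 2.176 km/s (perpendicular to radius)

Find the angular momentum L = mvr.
r = 7.542 × 10^12 m
v = 2.176 km/s = 2176 m/s
vr = 2176 × 7.542 × 10^12 = 1.64114 × 10^16 m²/s
L = m × vr = 938.9 × 1.64114 × 10^16 = 1.54087 × 10^19 kg·m²/s ≈ 1.541 × 10^19 kg·m²/s

Final answer: L = 1.541 × 10^19 kg·m²/s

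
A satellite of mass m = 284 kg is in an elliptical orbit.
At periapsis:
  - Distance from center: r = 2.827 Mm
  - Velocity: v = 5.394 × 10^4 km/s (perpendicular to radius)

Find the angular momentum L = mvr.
r = 2.827 Mm = 2.827 × 10^6 m
v = 5.394 × 10^4 km/s = 5.394 × 10^7 m/s
vr = 5.394 × 10^7 × 2.827 × 10^6 = 1.52488 × 10^14 m²/s
L = m × vr = 284 × 1.52488 × 10^14 = 4.33067 × 10^16 kg·m²/s ≈ 4.331 × 10^16 kg·m²/s

Final answer: L = 4.331 × 10^16 kg·m²/s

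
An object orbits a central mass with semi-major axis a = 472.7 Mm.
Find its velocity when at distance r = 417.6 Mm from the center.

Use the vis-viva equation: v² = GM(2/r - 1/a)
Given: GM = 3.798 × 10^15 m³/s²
a = 472.7 Mm = 4.727 × 10^8 m
r = 417.6 Mm = 4.176 × 10^8 m
GM = 3.798 × 10^15 m³/s²
2/r − 1/a = 4.78927 × 10^-9 − 2.11551 × 10^-9 = 2.67377 × 10^-9 m⁻¹
v² = GM (2/r − 1/a) = 1.0155 × 10^7 m²/s²
v = 3186.68 m/s ≈ 3.187 km/s

Final answer: 3.187 km/s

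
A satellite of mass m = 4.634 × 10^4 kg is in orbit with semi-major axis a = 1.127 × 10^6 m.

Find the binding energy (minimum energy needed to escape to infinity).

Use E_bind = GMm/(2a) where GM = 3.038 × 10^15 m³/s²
a = 1.127 × 10^6 m
GM = 3.038 × 10^15 m³/s²
m = 4.634 × 10^4 kg
GMm = 3.038 × 10^15 × 46340 = 1.40781 × 10^20 m³·kg/s²
2a = 2.254 × 10^6 m
E_bind = GMm/(2a) = 6.24583 × 10^13 J ≈ 62.46 TJ

Final answer: 62.46 TJ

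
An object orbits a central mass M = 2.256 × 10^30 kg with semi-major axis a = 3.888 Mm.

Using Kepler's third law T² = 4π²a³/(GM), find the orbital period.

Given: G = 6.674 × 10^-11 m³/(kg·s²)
M = 2.256 × 10^30 kg
GM = G × M = 6.674 × 10^-11 × 2.256 × 10^30 = 1.50565 × 10^20 m³/s²
a = 3.888 Mm = 3.888 × 10^6 m
a³ = 5.87731 × 10^19 m³
T = 2π √(a³/GM) = 2π √((5.87731 × 10^19) / (1.50565 × 10^20)) = 2π × 0.624779 s
T = 3.92561 s ≈ 3.926 seconds

Final answer: 3.926 seconds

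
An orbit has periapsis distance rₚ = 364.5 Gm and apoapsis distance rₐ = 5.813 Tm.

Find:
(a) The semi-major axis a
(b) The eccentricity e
rₚ = 364.5 Gm = 3.645 × 10^11 m
rₐ = 5.813 Tm = 5.813 × 10^12 m
(a) a = (rₚ + rₐ)/2 = 3.08875 × 10^12 m ≈ 3.089 Tm
(b) e = (rₐ − rₚ)/(rₐ + rₚ) = (5.4485 × 10^12) / (6.1775 × 10^12) = 0.881991

Final answer:
(a) a = 3.089 Tm
(b) e = 0.882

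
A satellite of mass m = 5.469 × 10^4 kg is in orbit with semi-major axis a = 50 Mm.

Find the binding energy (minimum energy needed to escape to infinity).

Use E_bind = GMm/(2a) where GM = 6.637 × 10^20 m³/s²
a = 50 Mm = 5 × 10^7 m
GM = 6.637 × 10^20 m³/s²
m = 5.469 × 10^4 kg
GMm = 6.637 × 10^20 × 54690 = 3.62978 × 10^25 m³·kg/s²
2a = 1 × 10^8 m
E_bind = GMm/(2a) = 3.62978 × 10^17 J ≈ 363 PJ

Final answer: 363 PJ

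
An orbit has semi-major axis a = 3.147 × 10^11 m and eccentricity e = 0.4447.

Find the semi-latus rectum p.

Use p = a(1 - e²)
a = 3.147 × 10^11 m
e = 0.4447,  e² = 0.197758,  1 − e² = 0.802242
p = a(1 − e²) = 3.147 × 10^11 m × 0.802242 = 2.52466 × 10^11 m ≈ 2.525 × 10^11 m

Final answer: p = 2.525 × 10^11 m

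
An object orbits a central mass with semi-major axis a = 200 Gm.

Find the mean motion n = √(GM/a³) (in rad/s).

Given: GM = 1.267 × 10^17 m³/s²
a = 200 Gm = 2 × 10^11 m
GM = 1.267 × 10^17 m³/s²
a³ = 8 × 10^33 m³
GM/a³ = (1.267 × 10^17) / (8 × 10^33) = 1.58375 × 10^-17 s⁻²
n = √(GM/a³) = 3.97964 × 10^-9 rad/s ≈ 3.98 × 10^-9 rad/s

Final answer: n = 3.98 × 10^-9 rad/s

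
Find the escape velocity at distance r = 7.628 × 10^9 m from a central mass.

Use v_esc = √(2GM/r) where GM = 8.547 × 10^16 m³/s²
r = 7.628 × 10^9 m
GM = 8.547 × 10^16 m³/s²
2GM/r = 2 × (8.547 × 10^16) / (7.628 × 10^9) = 2.24095 × 10^7 m²/s²
v_esc = √(2GM/r) = 4733.87 m/s ≈ 4.734 km/s

Final answer: 4.734 km/s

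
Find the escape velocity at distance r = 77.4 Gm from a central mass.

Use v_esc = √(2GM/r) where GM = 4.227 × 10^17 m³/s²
r = 77.4 Gm = 7.74 × 10^10 m
GM = 4.227 × 10^17 m³/s²
2GM/r = 2 × (4.227 × 10^17) / (7.74 × 10^10) = 1.09225 × 10^7 m²/s²
v_esc = √(2GM/r) = 3304.92 m/s ≈ 3.305 km/s

Final answer: 3.305 km/s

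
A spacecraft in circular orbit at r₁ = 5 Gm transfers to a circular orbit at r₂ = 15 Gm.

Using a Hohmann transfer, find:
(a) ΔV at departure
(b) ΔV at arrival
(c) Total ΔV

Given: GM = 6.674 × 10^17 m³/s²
r₁ = 5 Gm = 5 × 10^9 m
r₂ = 15 Gm = 1.5 × 10^10 m
GM = 6.674 × 10^17 m³/s²
Transfer ellipse: a_t = (r₁ + r₂)/2 = 1 × 10^10 m
Circular speed at r₁: v₁ = √(GM/r₁) = 11553.4 m/s
Transfer speed at r₁ (periapsis): v₁ₜ = √(GM(2/r₁ − 1/a_t)) = 14149.9 m/s
(a) ΔV₁ = v₁ₜ − v₁ = 2596.56 m/s ≈ 2.597 km/s
Circular speed at r₂: v₂ = √(GM/r₂) = 6670.33 m/s
Transfer speed at r₂ (apoapsis): v₂ₜ = √(GM(2/r₂ − 1/a_t)) = 4716.64 m/s
(b) ΔV₂ = v₂ − v₂ₜ = 1953.7 m/s ≈ 1.954 km/s
(c) ΔV_total = ΔV₁ + ΔV₂ = 4550.25 m/s ≈ 4.55 km/s

Final answer:
(a) ΔV₁ = 2.597 km/s
(b) ΔV₂ = 1.954 km/s
(c) ΔV_total = 4.55 km/s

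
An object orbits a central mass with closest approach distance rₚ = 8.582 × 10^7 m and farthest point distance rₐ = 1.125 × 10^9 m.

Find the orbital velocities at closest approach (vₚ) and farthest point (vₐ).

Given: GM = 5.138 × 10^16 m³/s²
rₚ = 8.582 × 10^7 m
rₐ = 1.125 × 10^9 m
GM = 5.138 × 10^16 m³/s²
a = (rₚ + rₐ)/2 = 6.0541 × 10^8 m
Vis-viva: v² = GM (2/r − 1/a)
vₚ² = 5.138 × 10^16 × (2.33046 × 10^-8 − 1.65177 × 10^-9) = 1.11252 × 10^9 m²/s²
vₚ = 33354.5 m/s ≈ 33.35 km/s
vₐ² = 5.138 × 10^16 × (1.77778 × 10^-9 − 1.65177 × 10^-9) = 6.47412 × 10^6 m²/s²
vₐ = 2544.43 m/s ≈ 2.544 km/s

Final answer: vₚ = 33.35 km/s, vₐ = 2.544 km/s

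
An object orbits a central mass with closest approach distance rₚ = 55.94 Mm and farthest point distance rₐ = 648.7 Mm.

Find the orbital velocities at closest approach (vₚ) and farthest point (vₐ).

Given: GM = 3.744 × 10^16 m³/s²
rₚ = 55.94 Mm = 5.594 × 10^7 m
rₐ = 648.7 Mm = 6.487 × 10^8 m
GM = 3.744 × 10^16 m³/s²
a = (rₚ + rₐ)/2 = 3.5232 × 10^8 m
Vis-viva: v² = GM (2/r − 1/a)
vₚ² = 3.744 × 10^16 × (3.57526 × 10^-8 − 2.83833 × 10^-9) = 1.23231 × 10^9 m²/s²
vₚ = 35104.3 m/s ≈ 35.1 km/s
vₐ² = 3.744 × 10^16 × (3.08309 × 10^-9 − 2.83833 × 10^-9) = 9.16383 × 10^6 m²/s²
vₐ = 3027.18 m/s ≈ 3.027 km/s

Final answer: vₚ = 35.1 km/s, vₐ = 3.027 km/s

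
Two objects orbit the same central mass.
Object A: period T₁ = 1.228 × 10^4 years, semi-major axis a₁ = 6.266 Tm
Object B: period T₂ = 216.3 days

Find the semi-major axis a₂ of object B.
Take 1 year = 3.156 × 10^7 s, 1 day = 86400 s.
T₁ = 1.228 × 10^4 years = 3.87557 × 10^11 s
T₂ = 216.3 days = 1.86883 × 10^7 s
a₁ = 6.266 Tm = 6.266 × 10^12 m
Kepler's third law: (T₂/T₁)² = (a₂/a₁)³  ⇒  a₂ = a₁ (T₂/T₁)^(2/3)
T₂/T₁ = 4.82209 × 10^-5
(T₂/T₁)^(2/3) = 0.00132482
a₂ = 6.266 × 10^12 m × 0.00132482 = 8.30132 × 10^9 m ≈ 8.301 Gm

Final answer: a₂ = 8.301 Gm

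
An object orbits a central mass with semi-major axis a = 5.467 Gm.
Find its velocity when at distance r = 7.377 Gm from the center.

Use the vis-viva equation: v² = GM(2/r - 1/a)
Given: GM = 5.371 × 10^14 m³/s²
a = 5.467 Gm = 5.467 × 10^9 m
r = 7.377 Gm = 7.377 × 10^9 m
GM = 5.371 × 10^14 m³/s²
2/r − 1/a = 2.71113 × 10^-10 − 1.82916 × 10^-10 = 8.81972 × 10^-11 m⁻¹
v² = GM (2/r − 1/a) = 47370.7 m²/s²
v = 217.648 m/s ≈ 217.6 m/s

Final answer: 217.6 m/s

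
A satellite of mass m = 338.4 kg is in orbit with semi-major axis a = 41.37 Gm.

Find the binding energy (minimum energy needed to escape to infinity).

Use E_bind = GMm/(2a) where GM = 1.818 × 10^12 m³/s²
a = 41.37 Gm = 4.137 × 10^10 m
GM = 1.818 × 10^12 m³/s²
m = 338.4 kg
GMm = 1.818 × 10^12 × 338.4 = 6.15211 × 10^14 m³·kg/s²
2a = 8.274 × 10^10 m
E_bind = GMm/(2a) = 7435.47 J ≈ 7.435 kJ

Final answer: 7.435 kJ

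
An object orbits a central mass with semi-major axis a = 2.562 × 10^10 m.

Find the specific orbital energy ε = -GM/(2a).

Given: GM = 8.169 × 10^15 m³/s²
a = 2.562 × 10^10 m
GM = 8.169 × 10^15 m³/s²
2a = 5.124 × 10^10 m
ε = −GM/(2a) = -159426 J/kg ≈ -159.4 kJ/kg

Final answer: -159.4 kJ/kg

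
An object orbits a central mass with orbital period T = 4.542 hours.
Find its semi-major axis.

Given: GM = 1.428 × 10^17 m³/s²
T = 4.542 hours = 16351.2 s
GM = 1.428 × 10^17 m³/s²
Kepler's third law: a³ = GM T² / (4π²)
T² = 2.67362 × 10^8 s²
a³ = (1.428 × 10^17) × (2.67362 × 10^8) / (4π²) = 9.67092 × 10^23 m³
a = (a³)^(1/3) = 9.88908 × 10^7 m ≈ 9.889 × 10^7 m

Final answer: 9.889 × 10^7 m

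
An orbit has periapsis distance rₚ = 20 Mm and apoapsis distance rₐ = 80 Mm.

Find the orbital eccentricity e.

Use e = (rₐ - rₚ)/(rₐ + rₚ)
rₚ = 20 Mm = 2 × 10^7 m
rₐ = 80 Mm = 8 × 10^7 m
rₐ − rₚ = 6 × 10^7 m
rₐ + rₚ = 1 × 10^8 m
e = (rₐ − rₚ)/(rₐ + rₚ) = 0.6

Final answer: e = 0.6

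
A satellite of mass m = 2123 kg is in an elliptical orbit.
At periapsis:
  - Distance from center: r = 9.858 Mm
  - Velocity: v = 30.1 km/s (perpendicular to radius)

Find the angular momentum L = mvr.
r = 9.858 Mm = 9.858 × 10^6 m
v = 30.1 km/s = 30100 m/s
vr = 30100 × 9.858 × 10^6 = 2.96726 × 10^11 m²/s
L = m × vr = 2123 × 2.96726 × 10^11 = 6.29949 × 10^14 kg·m²/s ≈ 6.299 × 10^14 kg·m²/s

Final answer: L = 6.299 × 10^14 kg·m²/s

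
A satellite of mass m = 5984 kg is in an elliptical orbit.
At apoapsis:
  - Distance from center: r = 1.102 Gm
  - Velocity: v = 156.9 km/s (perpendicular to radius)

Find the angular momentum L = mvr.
r = 1.102 Gm = 1.102 × 10^9 m
v = 156.9 km/s = 156900 m/s
vr = 156900 × 1.102 × 10^9 = 1.72904 × 10^14 m²/s
L = m × vr = 5984 × 1.72904 × 10^14 = 1.03466 × 10^18 kg·m²/s ≈ 1.035 × 10^18 kg·m²/s

Final answer: L = 1.035 × 10^18 kg·m²/s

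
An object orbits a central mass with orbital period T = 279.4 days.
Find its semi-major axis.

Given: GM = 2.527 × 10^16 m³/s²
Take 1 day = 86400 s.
T = 279.4 days = 2.41402 × 10^7 s
GM = 2.527 × 10^16 m³/s²
Kepler's third law: a³ = GM T² / (4π²)
T² = 5.82747 × 10^14 s²
a³ = (2.527 × 10^16) × (5.82747 × 10^14) / (4π²) = 3.73015 × 10^29 m³
a = (a³)^(1/3) = 7.1985 × 10^9 m ≈ 7.198 Gm

Final answer: 7.198 Gm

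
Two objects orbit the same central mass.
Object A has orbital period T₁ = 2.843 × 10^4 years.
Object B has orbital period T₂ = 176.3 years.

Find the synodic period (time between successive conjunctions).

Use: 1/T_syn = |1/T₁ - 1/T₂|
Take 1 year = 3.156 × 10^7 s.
T₁ = 2.843 × 10^4 years = 8.97251 × 10^11 s
T₂ = 176.3 years = 5.56403 × 10^9 s
1/T₁ = 1.11452 × 10^-12 s⁻¹
1/T₂ = 1.79726 × 10^-10 s⁻¹
|1/T₁ − 1/T₂| = 1.78611 × 10^-10 s⁻¹
T_syn = 1 / |1/T₁ − 1/T₂| = 5.59875 × 10^9 s ≈ 177.4 years

Final answer: T_syn = 177.4 years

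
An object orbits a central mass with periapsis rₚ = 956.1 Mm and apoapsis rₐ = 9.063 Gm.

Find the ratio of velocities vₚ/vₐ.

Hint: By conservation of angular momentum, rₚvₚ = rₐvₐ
rₚ = 956.1 Mm = 9.561 × 10^8 m
rₐ = 9.063 Gm = 9.063 × 10^9 m
rₚvₚ = rₐvₐ  ⇒  vₚ/vₐ = rₐ/rₚ
vₚ/vₐ = (9.063 × 10^9) / (9.561 × 10^8) = 9.47913

Final answer: vₚ/vₐ = 9.479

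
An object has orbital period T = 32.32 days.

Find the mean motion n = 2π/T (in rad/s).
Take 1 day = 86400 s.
T = 32.32 days = 2.79245 × 10^6 s
n = 2π / (2.79245 × 10^6 s) = 2.25006 × 10^-6 rad/s ≈ 2.25 × 10^-6 rad/s

Final answer: n = 2.25 × 10^-6 rad/s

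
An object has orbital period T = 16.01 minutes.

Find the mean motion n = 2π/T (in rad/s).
T = 16.01 minutes = 960.6 s
n = 2π / 960.6 s = 0.0065409 rad/s ≈ 0.006541 rad/s

Final answer: n = 0.006541 rad/s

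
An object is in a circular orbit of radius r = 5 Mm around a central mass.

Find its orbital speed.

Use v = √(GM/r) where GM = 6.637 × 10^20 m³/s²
r = 5 Mm = 5 × 10^6 m
GM = 6.637 × 10^20 m³/s²
GM/r = (6.637 × 10^20) / (5 × 10^6) = 1.3274 × 10^14 m²/s²
v = √(GM/r) = 1.15213 × 10^7 m/s ≈ 1.152 × 10^4 km/s

Final answer: 1.152 × 10^4 km/s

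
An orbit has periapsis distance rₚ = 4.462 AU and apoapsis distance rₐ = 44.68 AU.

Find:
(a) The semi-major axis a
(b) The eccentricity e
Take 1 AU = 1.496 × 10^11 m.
rₚ = 4.462 AU = 6.67515 × 10^11 m
rₐ = 44.68 AU = 6.68413 × 10^12 m
(a) a = (rₚ + rₐ)/2 = 3.67582 × 10^12 m ≈ 24.57 AU
(b) e = (rₐ − rₚ)/(rₐ + rₚ) = (6.01661 × 10^12) / (7.35164 × 10^12) = 0.818404

Final answer:
(a) a = 24.57 AU
(b) e = 0.8184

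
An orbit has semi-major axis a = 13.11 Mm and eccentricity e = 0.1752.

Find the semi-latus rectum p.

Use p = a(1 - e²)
a = 13.11 Mm = 1.311 × 10^7 m
e = 0.1752,  e² = 0.030695,  1 − e² = 0.969305
p = a(1 − e²) = 1.311 × 10^7 m × 0.969305 = 1.27076 × 10^7 m ≈ 12.71 Mm

Final answer: p = 12.71 Mm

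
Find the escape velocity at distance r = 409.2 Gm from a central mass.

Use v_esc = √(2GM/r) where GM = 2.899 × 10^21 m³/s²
r = 409.2 Gm = 4.092 × 10^11 m
GM = 2.899 × 10^21 m³/s²
2GM/r = 2 × (2.899 × 10^21) / (4.092 × 10^11) = 1.41691 × 10^10 m²/s²
v_esc = √(2GM/r) = 119034 m/s ≈ 119 km/s

Final answer: 119 km/s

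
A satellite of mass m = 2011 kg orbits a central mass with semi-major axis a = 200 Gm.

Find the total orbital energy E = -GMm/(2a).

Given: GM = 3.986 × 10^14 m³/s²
a = 200 Gm = 2 × 10^11 m
GM = 3.986 × 10^14 m³/s²
2a = 4 × 10^11 m
GMm = 3.986 × 10^14 × 2011 = 8.01585 × 10^17 m³·kg/s²
E = −GMm/(2a) = -2.00396 × 10^6 J ≈ -2.004 MJ

Final answer: -2.004 MJ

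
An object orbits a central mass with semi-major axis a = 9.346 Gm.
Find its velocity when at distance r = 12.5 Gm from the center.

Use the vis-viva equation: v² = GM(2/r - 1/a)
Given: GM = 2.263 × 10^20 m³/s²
a = 9.346 Gm = 9.346 × 10^9 m
r = 12.5 Gm = 1.25 × 10^10 m
GM = 2.263 × 10^20 m³/s²
2/r − 1/a = 1.6 × 10^-10 − 1.06998 × 10^-10 = 5.30024 × 10^-11 m⁻¹
v² = GM (2/r − 1/a) = 1.19944 × 10^10 m²/s²
v = 109519 m/s ≈ 109.5 km/s

Final answer: 109.5 km/s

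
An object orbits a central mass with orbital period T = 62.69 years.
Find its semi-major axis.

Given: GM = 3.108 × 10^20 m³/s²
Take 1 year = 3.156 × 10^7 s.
T = 62.69 years = 1.9785 × 10^9 s
GM = 3.108 × 10^20 m³/s²
Kepler's third law: a³ = GM T² / (4π²)
T² = 3.91445 × 10^18 s²
a³ = (3.108 × 10^20) × (3.91445 × 10^18) / (4π²) = 3.08171 × 10^37 m³
a = (a³)^(1/3) = 3.13519 × 10^12 m ≈ 3.135 × 10^12 m

Final answer: 3.135 × 10^12 m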